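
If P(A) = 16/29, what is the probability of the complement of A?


P(A') = 1 - P(A) = 1 - 16/29 = 13/29

13/29


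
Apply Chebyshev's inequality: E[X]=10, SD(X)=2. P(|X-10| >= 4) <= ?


k = 4/2 = 2
Chebyshev: P(|X-mu| >= k*sigma) <= 1/k^2 = 1/2^2 = 1/4

1/4


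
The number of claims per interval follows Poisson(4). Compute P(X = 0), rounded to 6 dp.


P(X=0) = e^(-4) * 4^0 / 0!
≈ 0.01831563889 * 1 / 1
≈ 0.018316

0.018316


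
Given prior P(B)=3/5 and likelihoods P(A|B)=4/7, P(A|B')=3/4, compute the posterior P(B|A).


P(A) = P(A|B)P(B) + P(A|B')P(B') = 4/7*3/5 + 3/4*2/5 = 9/14
P(B|A) = P(A|B)P(B)/P(A) = (12/35)/(9/14) = 8/15

8/15


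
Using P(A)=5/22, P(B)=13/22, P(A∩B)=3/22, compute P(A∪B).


P(A∪B) = P(A) + P(B) - P(A∩B)
= 5/22 + 13/22 - 3/22 = 15/22

15/22


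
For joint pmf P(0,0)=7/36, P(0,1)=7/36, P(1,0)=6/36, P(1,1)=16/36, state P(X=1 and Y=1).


Read from table: P(X=1, Y=1) = 16/36 = 4/9

4/9


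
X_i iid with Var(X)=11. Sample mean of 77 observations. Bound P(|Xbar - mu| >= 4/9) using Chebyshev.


Var(Xbar) = Var(X)/n = 11/77
Chebyshev: P(|Xbar-mu| >= 4/9) <= Var(Xbar)/(4/9)^2 = (1/7)/(16/81) = 81/112

81/112


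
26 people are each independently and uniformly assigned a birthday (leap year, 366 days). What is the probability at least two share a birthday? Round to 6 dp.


P(all different) = prod((366-i)/366 for i=0..25) = 0.402786
P(at least one match) = 1 - 0.402786 = 0.597214

0.597214


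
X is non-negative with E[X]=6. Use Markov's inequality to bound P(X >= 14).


Markov: P(X >= a) <= E[X]/a
P(X >= 14) <= 6/14 = 3/7

3/7


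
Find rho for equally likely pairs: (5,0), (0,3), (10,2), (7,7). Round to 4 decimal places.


Cov(X,Y) = 0.7500, Var(X) = 13.2500, Var(Y) = 6.5000
rho = Cov/(sqrt(VarX)*sqrt(VarY)) = 0.0808

0.0808


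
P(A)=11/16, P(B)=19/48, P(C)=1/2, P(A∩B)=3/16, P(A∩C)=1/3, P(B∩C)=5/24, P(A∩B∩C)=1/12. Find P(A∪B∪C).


P(A∪B∪C) = P(A)+P(B)+P(C) - P(AB)-P(AC)-P(BC) + P(ABC)
= 11/16+19/48+1/2 - 3/16-1/3-5/24 + 1/12
= 15/16

15/16


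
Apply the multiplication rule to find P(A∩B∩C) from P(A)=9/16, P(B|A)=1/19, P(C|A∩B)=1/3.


P(A∩B∩C) = P(A) * P(B|A) * P(C|A∩B)
= 9/16 * 1/19 * 1/3
= 9/304 * 1/3 = 3/304

3/304


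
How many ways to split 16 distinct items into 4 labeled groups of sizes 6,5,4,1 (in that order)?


16! = 20922789888000
Denominator: 6!=720 * 5!=120 * 4!=24 * 1!=1
Coefficient = 20922789888000 / 2073600 = 10090080

10090080


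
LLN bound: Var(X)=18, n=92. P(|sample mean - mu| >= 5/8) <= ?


Var(Xbar) = Var(X)/n = 18/92
Chebyshev: P(|Xbar-mu| >= 5/8) <= Var(Xbar)/(5/8)^2 = (9/46)/(25/64) = 288/575

288/575


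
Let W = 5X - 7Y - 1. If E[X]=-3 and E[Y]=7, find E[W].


E[5X - 7Y - 1] = 5*E[X] - 7*E[Y] - 1
= (5)*(-3) + (-7)*(7) + (-1)
= -15 - 49 - 1 = -65

-65


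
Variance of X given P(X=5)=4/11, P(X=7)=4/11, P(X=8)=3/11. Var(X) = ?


E[X] = 72/11, E[X^2] = 488/11
Var(X) = E[X^2] - (E[X])^2 = 488/11 - (72/11)^2 = 184/121

184/121


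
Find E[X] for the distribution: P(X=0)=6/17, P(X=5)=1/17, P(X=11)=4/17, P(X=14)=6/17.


E[X] = sum(x * P(x))
= 0*6/17 + 5*1/17 + 11*4/17 + 14*6/17
= 133/17

133/17


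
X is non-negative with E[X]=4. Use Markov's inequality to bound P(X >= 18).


Markov: P(X >= a) <= E[X]/a
P(X >= 18) <= 4/18 = 2/9

2/9


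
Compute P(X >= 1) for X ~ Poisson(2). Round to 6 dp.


P(X>=1) = 1 - P(X<=0) = 1 - (e^(-2)*2^0/0!)
≈ 1 - 0.1353352832 = 0.8646647168
≈ 0.864665

0.864665


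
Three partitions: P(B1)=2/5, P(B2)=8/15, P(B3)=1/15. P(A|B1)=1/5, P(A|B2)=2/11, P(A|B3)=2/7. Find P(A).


P(A) = P(A|B1)P(B1) + P(A|B2)P(B2) + P(A|B3)P(B3)
= 1/5*2/5 + 2/11*8/15 + 2/7*1/15
= 2/25 + 16/165 + 2/105 = 1132/5775

1132/5775


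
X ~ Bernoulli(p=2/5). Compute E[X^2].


For Bernoulli: X in {0,1}
E[X^2] = 0^2*(1-2/5) + 1^2*2/5 = 2/5

2/5


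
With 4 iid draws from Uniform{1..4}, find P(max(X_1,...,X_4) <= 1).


P(max <= 1) = P(all X_i <= 1) = (P(X_1 <= 1))^4
= (1/4)^4 = 1/256

1/256


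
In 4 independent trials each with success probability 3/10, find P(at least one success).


P(at least one) = 1 - P(none)
P(none) = (1 - 3/10)^4 = (7/10)^4 = 2401/10000
P(at least one) = 1 - 2401/10000 = 7599/10000

7599/10000


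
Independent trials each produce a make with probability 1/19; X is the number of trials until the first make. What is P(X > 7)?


P(X > 7) = P(first 7 trials all fail) = (1-p)^7 = (18/19)^7 = 612220032/893871739

612220032/893871739


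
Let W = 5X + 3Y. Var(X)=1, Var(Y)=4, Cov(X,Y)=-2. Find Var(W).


Var(5X + 3Y) = 5^2*Var(X) + 3^2*Var(Y) + 2*5*3*Cov(X,Y)
= 25*1 + 9*4 + 30*(-2)
= 25 + 36 - 60 = 1

1


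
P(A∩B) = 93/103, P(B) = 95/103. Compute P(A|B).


P(A|B) = P(A∩B)/P(B) = (93/103)/(95/103) = 93/95

93/95


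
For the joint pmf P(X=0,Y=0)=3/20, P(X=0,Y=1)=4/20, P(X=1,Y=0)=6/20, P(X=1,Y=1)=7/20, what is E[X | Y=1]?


P(Y=1) = 11/20
E[X|Y=1] = (0*4 + 1*7)/11 = 7/11

7/11


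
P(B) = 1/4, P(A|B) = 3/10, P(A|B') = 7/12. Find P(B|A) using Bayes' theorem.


P(A) = P(A|B)P(B) + P(A|B')P(B') = 3/10*1/4 + 7/12*3/4 = 41/80
P(B|A) = P(A|B)P(B)/P(A) = (3/40)/(41/80) = 6/41

6/41


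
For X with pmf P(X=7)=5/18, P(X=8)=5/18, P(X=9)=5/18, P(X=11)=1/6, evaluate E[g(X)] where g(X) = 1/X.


E[1/X] = sum(g(x)*P(x))
= 1/7*5/18 + 1/8*5/18 + 1/9*5/18 + 1/11*1/6
= 12017/99792

12017/99792


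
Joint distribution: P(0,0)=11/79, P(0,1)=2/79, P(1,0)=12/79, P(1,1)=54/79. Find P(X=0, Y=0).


Read from table: P(X=0, Y=0) = 11/79

11/79


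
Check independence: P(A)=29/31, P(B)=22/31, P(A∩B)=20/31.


P(A)*P(B) = 29/31*22/31 = 638/961
P(A∩B) = 20/31 != 638/961, so not independent

No, A and B are not independent


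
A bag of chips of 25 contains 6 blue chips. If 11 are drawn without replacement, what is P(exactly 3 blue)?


P(X=3) = C(6,3)*C(19,8) / C(25,11)
= 20*75582 / 4457400
= 1511640/4457400 = 39/115

39/115


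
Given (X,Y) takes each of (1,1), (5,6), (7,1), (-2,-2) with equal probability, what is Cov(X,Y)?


E[X]=11/4, E[Y]=3/2, E[XY]=21/2
Cov(X,Y) = E[XY] - E[X]E[Y] = 21/2 - 11/4*3/2 = 51/8

51/8


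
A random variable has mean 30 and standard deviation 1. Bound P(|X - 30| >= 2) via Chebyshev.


k = 2/1 = 2
Chebyshev: P(|X-mu| >= k*sigma) <= 1/k^2 = 1/2^2 = 1/4

1/4


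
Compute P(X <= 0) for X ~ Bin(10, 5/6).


P(X<=0) = P(X=0)
= 1/60466176
= 1/60466176

1/60466176


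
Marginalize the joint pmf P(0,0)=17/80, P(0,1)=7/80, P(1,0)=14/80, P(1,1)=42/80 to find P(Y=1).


P(Y=1) = P(0,1)+P(1,1) = 7/80 + 42/80 = 49/80

49/80


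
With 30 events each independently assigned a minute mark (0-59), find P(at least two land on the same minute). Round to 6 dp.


P(all different) = prod((60-i)/60 for i=0..29) = 0.000142
P(at least one match) = 1 - 0.000142 = 0.999858

0.999858


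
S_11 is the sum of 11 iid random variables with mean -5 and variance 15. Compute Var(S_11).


By independence, Var(S_n) = n*Var(X_1) = 11*15 = 165

165


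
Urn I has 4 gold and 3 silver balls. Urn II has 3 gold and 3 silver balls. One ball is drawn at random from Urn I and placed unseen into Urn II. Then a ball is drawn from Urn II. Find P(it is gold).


P(transfer gold) = 4/7; P(transfer silver) = 3/7
If gold transferred: Urn II has 4 gold of 7, so P(gold|gold moved) = 4/7
If silver transferred: Urn II has 3 gold of 7, so P(gold|silver moved) = 3/7
By total probability: P(gold) = 4/7*4/7 + 3/7*3/7 = 25/49

25/49


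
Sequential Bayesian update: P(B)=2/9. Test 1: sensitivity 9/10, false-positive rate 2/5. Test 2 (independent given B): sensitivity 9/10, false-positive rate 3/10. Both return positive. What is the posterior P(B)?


After test 1: P(+) = 9/10*2/9 + 2/5*7/9 = 23/45
P(B|+) = (1/5)/(23/45) = 9/23
After test 2 (use post1 as new prior): P(+) = 9/10*9/23 + 3/10*14/23 = 123/230
P(B|+,+) = (81/230)/(123/230) = 27/41

27/41


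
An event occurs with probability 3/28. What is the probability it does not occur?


P(A') = 1 - P(A) = 1 - 3/28 = 25/28

25/28


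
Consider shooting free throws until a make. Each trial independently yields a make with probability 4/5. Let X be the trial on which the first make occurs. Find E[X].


For geometric (trials until first success), E[X] = 1/p = 1/(4/5) = 5/4

5/4


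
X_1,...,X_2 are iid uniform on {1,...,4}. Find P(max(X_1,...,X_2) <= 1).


P(max <= 1) = P(all X_i <= 1) = (P(X_1 <= 1))^2
= (1/4)^2 = 1/16

1/16


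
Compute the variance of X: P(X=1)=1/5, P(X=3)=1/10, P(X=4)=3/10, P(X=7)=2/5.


E[X] = 9/2, E[X^2] = 51/2
Var(X) = E[X^2] - (E[X])^2 = 51/2 - (9/2)^2 = 21/4

21/4


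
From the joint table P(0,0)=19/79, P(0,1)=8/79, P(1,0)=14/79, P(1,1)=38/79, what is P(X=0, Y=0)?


Read from table: P(X=0, Y=0) = 19/79

19/79


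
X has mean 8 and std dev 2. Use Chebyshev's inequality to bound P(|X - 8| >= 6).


k = 6/2 = 3
Chebyshev: P(|X-mu| >= k*sigma) <= 1/k^2 = 1/3^2 = 1/9

1/9


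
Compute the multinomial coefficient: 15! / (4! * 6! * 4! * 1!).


15! = 1307674368000
Denominator: 4!=24 * 6!=720 * 4!=24 * 1!=1
Coefficient = 1307674368000 / 414720 = 3153150

3153150


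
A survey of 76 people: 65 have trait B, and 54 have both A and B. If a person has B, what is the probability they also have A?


P(A|B) = P(A∩B)/P(B) = (54/76)/(65/76) = 54/65

54/65


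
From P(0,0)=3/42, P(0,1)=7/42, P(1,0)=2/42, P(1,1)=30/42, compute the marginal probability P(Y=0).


P(Y=0) = P(0,0)+P(1,0) = 3/42 + 2/42 = 5/42

5/42


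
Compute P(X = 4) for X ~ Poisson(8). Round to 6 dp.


P(X=4) = e^(-8) * 8^4 / 4!
≈ 0.0003354626279 * 4096 / 24
≈ 0.057252

0.057252


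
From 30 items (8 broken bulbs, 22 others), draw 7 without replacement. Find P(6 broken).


P(X=6) = C(8,6)*C(22,1) / C(30,7)
= 28*22 / 2035800
= 616/2035800 = 77/254475

77/254475


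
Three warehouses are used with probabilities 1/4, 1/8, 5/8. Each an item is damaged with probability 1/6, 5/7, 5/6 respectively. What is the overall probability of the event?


P(A) = P(A|B1)P(B1) + P(A|B2)P(B2) + P(A|B3)P(B3)
= 1/6*1/4 + 5/7*1/8 + 5/6*5/8
= 1/24 + 5/56 + 25/48 = 73/112

73/112


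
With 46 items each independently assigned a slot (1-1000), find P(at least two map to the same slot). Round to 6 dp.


P(all different) = prod((1000-i)/1000 for i=0..45) = 0.349565
P(at least one match) = 1 - 0.349565 = 0.650435

0.650435


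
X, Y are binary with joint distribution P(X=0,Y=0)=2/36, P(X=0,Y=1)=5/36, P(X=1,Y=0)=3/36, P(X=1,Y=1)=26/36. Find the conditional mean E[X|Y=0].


P(Y=0) = 5/36
E[X|Y=0] = (0*2 + 1*3)/5 = 3/5

3/5


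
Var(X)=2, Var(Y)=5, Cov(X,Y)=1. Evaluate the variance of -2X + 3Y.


Var(-2X + 3Y) = (-2)^2*Var(X) + 3^2*Var(Y) + 2*(-2)*3*Cov(X,Y)
= 4*2 + 9*5 - 12*1
= 8 + 45 - 12 = 41

41


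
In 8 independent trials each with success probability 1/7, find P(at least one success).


P(at least one) = 1 - P(none)
P(none) = (1 - 1/7)^8 = (6/7)^8 = 1679616/5764801
P(at least one) = 1 - 1679616/5764801 = 4085185/5764801

4085185/5764801


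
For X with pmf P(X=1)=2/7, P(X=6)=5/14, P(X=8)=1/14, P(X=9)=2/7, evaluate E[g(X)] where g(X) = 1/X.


E[1/X] = sum(g(x)*P(x))
= 1*2/7 + 1/6*5/14 + 1/8*1/14 + 1/9*2/7
= 389/1008

389/1008


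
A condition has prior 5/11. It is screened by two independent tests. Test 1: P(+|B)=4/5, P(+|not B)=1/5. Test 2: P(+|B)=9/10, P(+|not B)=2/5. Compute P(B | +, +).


After test 1: P(+) = 4/5*5/11 + 1/5*6/11 = 26/55
P(B|+) = (4/11)/(26/55) = 10/13
After test 2 (use post1 as new prior): P(+) = 9/10*10/13 + 2/5*3/13 = 51/65
P(B|+,+) = (9/13)/(51/65) = 15/17

15/17


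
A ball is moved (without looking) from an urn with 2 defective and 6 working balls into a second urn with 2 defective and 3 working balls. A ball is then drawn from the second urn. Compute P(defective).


P(transfer defective) = 2/8 = 1/4; P(transfer working) = 3/4
If defective transferred: Urn II has 3 defective of 6, so P(defective|defective moved) = 1/2
If working transferred: Urn II has 2 defective of 6, so P(defective|working moved) = 1/3
By total probability: P(defective) = 1/4*1/2 + 3/4*1/3 = 3/8

3/8


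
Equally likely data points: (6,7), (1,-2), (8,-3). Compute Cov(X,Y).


E[X]=5, E[Y]=2/3, E[XY]=16/3
Cov(X,Y) = E[XY] - E[X]E[Y] = 16/3 - 5*2/3 = 2

2


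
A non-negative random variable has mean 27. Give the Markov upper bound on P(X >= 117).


Markov: P(X >= a) <= E[X]/a
P(X >= 117) <= 27/117 = 3/13

3/13


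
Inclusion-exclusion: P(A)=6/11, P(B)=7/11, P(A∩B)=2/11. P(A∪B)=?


P(A∪B) = P(A) + P(B) - P(A∩B)
= 6/11 + 7/11 - 2/11 = 1

1


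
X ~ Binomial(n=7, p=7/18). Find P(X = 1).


P(X=1) = C(7,1) * p^1 * (1-p)^6
= 7 * 7/18 * 1771561/34012224
= 86806489/612220032

86806489/612220032


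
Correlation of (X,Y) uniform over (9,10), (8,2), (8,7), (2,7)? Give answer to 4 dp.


Cov(X,Y) = 0.1250, Var(X) = 7.6875, Var(Y) = 8.2500
rho = Cov/(sqrt(VarX)*sqrt(VarY)) = 0.0157

0.0157


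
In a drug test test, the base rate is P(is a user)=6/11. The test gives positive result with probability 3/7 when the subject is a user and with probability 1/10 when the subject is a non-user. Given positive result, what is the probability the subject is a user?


P(A) = P(A|B)P(B) + P(A|B')P(B') = 3/7*6/11 + 1/10*5/11 = 43/154
P(B|A) = P(A|B)P(B)/P(A) = (18/77)/(43/154) = 36/43

36/43


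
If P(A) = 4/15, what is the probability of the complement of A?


P(A') = 1 - P(A) = 1 - 4/15 = 11/15

11/15


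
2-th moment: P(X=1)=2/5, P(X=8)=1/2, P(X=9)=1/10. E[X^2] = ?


E[X^2] = sum(x^2 * P(x))
= 1*2/5 + 64*1/2 + 81*1/10
= 81/2

81/2


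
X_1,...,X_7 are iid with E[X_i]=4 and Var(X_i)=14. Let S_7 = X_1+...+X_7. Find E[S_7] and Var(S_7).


E[S_n] = n*mu = 7*4 = 28
Var(S_n) = n*sigma^2 = 7*14 = 98

E[S_7]=28, Var(S_7)=98


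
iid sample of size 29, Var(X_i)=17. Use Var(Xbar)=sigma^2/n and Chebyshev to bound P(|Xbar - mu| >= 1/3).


Var(Xbar) = Var(X)/n = 17/29
Chebyshev: P(|Xbar-mu| >= 1/3) <= Var(Xbar)/(1/3)^2 = (17/29)/(1/9) = 153/29
Bound exceeds 1, so trivial bound: 1

1


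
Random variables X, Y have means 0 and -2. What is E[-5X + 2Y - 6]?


E[-5X + 2Y - 6] = -5*E[X] + 2*E[Y] - 6
= (-5)*(0) + (2)*(-2) + (-6)
= 0 - 4 - 6 = -10

-10


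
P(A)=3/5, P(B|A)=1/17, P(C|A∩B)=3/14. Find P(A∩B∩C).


P(A∩B∩C) = P(A) * P(B|A) * P(C|A∩B)
= 3/5 * 1/17 * 3/14
= 3/85 * 3/14 = 9/1190

9/1190


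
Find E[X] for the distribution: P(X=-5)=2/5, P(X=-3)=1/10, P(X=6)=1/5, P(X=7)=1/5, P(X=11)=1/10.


E[X] = sum(x * P(x))
= -5*2/5 - 3*1/10 + 6*1/5 + 7*1/5 + 11*1/10
= 7/5

7/5


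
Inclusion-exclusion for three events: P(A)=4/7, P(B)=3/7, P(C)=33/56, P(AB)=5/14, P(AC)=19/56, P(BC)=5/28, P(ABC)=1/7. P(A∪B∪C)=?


P(A∪B∪C) = P(A)+P(B)+P(C) - P(AB)-P(AC)-P(BC) + P(ABC)
= 4/7+3/7+33/56 - 5/14-19/56-5/28 + 1/7
= 6/7

6/7


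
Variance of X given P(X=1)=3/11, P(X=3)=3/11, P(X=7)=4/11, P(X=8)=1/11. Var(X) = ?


E[X] = 48/11, E[X^2] = 290/11
Var(X) = E[X^2] - (E[X])^2 = 290/11 - (48/11)^2 = 886/121

886/121


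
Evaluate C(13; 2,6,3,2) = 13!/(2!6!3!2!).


13! = 6227020800
Denominator: 2!=2 * 6!=720 * 3!=6 * 2!=2
Coefficient = 6227020800 / 17280 = 360360

360360


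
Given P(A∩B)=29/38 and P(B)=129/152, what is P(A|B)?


P(A|B) = P(A∩B)/P(B) = (116/152)/(129/152) = 116/129

116/129


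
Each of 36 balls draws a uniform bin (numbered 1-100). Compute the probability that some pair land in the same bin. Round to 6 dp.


P(all different) = prod((100-i)/100 for i=0..35) = 0.000736
P(at least one match) = 1 - 0.000736 = 0.999264

0.999264


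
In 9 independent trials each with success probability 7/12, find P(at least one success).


P(at least one) = 1 - P(none)
P(none) = (1 - 7/12)^9 = (5/12)^9 = 1953125/5159780352
P(at least one) = 1 - 1953125/5159780352 = 5157827227/5159780352

5157827227/5159780352


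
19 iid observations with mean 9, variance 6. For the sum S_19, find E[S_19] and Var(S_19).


E[S_n] = n*mu = 19*9 = 171
Var(S_n) = n*sigma^2 = 19*6 = 114

E[S_19]=171, Var(S_19)=114


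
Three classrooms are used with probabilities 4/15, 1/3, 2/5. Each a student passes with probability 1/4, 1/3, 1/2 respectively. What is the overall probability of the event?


P(A) = P(A|B1)P(B1) + P(A|B2)P(B2) + P(A|B3)P(B3)
= 1/4*4/15 + 1/3*1/3 + 1/2*2/5
= 1/15 + 1/9 + 1/5 = 17/45

17/45


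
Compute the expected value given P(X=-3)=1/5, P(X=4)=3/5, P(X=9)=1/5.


E[X] = sum(x * P(x))
= -3*1/5 + 4*3/5 + 9*1/5
= 18/5

18/5


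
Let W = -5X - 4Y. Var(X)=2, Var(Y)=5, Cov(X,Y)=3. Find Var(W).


Var(-5X - 4Y) = (-5)^2*Var(X) + (-4)^2*Var(Y) + 2*(-5)*(-4)*Cov(X,Y)
= 25*2 + 16*5 + 40*3
= 50 + 80 + 120 = 250

250


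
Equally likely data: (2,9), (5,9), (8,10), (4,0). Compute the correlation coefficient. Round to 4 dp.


Cov(X,Y) = 2.5000, Var(X) = 4.6875, Var(Y) = 16.5000
rho = Cov/(sqrt(VarX)*sqrt(VarY)) = 0.2843

0.2843


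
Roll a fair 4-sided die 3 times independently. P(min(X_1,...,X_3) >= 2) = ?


P(min >= 2) = P(all X_i >= 2) = (P(X_1 >= 2))^3
= (3/4)^3 = 27/64

27/64


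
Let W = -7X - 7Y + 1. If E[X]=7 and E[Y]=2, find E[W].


E[-7X - 7Y + 1] = -7*E[X] - 7*E[Y] + 1
= (-7)*(7) + (-7)*(2) + (1)
= -49 - 14 + 1 = -62

-62


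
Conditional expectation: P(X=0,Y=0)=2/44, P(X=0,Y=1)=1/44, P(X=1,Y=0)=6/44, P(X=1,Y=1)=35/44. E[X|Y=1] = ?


P(Y=1) = 36/44
E[X|Y=1] = (0*1 + 1*35)/36 = 35/36

35/36


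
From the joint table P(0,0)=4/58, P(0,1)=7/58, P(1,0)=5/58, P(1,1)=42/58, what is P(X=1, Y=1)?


Read from table: P(X=1, Y=1) = 42/58 = 21/29

21/29


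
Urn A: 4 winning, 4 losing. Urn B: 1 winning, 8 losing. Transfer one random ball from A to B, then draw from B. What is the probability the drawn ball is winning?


P(transfer winning) = 4/8 = 1/2; P(transfer losing) = 1/2
If winning transferred: Urn II has 2 winning of 10, so P(winning|winning moved) = 1/5
If losing transferred: Urn II has 1 winning of 10, so P(winning|losing moved) = 1/10
By total probability: P(winning) = 1/2*1/5 + 1/2*1/10 = 3/20

3/20


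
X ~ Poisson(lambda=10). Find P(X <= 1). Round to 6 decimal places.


P(X<=1) = e^(-10)*10^0/0! + e^(-10)*10^1/1!
≈ 0.0000453999 + 0.0004539993
= 0.0004993992
≈ 0.000499

0.000499


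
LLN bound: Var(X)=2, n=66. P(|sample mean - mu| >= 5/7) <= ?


Var(Xbar) = Var(X)/n = 2/66
Chebyshev: P(|Xbar-mu| >= 5/7) <= Var(Xbar)/(5/7)^2 = (1/33)/(25/49) = 49/825

49/825


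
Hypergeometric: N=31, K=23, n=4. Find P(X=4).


P(X=4) = C(23,4)*C(8,0) / C(31,4)
= 8855*1 / 31465
= 8855/31465 = 253/899

253/899


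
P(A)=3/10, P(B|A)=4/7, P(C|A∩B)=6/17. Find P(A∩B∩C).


P(A∩B∩C) = P(A) * P(B|A) * P(C|A∩B)
= 3/10 * 4/7 * 6/17
= 6/35 * 6/17 = 36/595

36/595


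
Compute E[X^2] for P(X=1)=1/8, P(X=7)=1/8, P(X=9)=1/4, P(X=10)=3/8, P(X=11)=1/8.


E[X^2] = sum(g(x)*P(x))
= 1*1/8 + 49*1/8 + 81*1/4 + 100*3/8 + 121*1/8
= 633/8

633/8


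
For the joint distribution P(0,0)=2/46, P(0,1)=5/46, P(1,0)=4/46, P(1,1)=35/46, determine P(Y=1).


P(Y=1) = P(0,1)+P(1,1) = 5/46 + 35/46 = 40/46 = 20/23

20/23


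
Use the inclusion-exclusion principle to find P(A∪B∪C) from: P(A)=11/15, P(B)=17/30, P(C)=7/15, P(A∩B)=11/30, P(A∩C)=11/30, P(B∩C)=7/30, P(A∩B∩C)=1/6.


P(A∪B∪C) = P(A)+P(B)+P(C) - P(AB)-P(AC)-P(BC) + P(ABC)
= 11/15+17/30+7/15 - 11/30-11/30-7/30 + 1/6
= 29/30

29/30


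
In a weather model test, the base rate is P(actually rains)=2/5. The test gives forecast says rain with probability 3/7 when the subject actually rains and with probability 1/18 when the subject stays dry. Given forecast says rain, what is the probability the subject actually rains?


P(A) = P(A|B)P(B) + P(A|B')P(B') = 3/7*2/5 + 1/18*3/5 = 43/210
P(B|A) = P(A|B)P(B)/P(A) = (6/35)/(43/210) = 36/43

36/43


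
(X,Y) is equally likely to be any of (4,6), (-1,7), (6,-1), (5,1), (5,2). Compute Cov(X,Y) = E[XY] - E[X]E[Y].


E[X]=19/5, E[Y]=3, E[XY]=26/5
Cov(X,Y) = E[XY] - E[X]E[Y] = 26/5 - 19/5*3 = -31/5

-31/5


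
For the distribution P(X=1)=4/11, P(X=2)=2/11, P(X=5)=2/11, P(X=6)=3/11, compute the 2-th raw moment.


E[X^2] = sum(x^2 * P(x))
= 1*4/11 + 4*2/11 + 25*2/11 + 36*3/11
= 170/11

170/11


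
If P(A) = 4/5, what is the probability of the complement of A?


P(A') = 1 - P(A) = 1 - 4/5 = 1/5

1/5


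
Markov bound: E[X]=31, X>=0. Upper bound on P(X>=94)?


Markov: P(X >= a) <= E[X]/a
P(X >= 94) <= 31/94

31/94


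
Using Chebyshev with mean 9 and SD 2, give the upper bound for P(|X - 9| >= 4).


k = 4/2 = 2
Chebyshev: P(|X-mu| >= k*sigma) <= 1/k^2 = 1/2^2 = 1/4

1/4


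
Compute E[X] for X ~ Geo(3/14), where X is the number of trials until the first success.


For geometric (trials until first success), E[X] = 1/p = 1/(3/14) = 14/3

14/3


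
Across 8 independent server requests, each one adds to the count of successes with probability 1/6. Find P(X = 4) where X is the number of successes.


P(X=4) = C(8,4) * p^4 * (1-p)^4
= 70 * 1/1296 * 625/1296
= 21875/839808

21875/839808


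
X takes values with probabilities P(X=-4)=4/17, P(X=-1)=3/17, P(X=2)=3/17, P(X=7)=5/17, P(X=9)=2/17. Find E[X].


E[X] = sum(x * P(x))
= -4*4/17 - 1*3/17 + 2*3/17 + 7*5/17 + 9*2/17
= 40/17

40/17


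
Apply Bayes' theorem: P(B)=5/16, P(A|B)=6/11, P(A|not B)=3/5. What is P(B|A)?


P(A) = P(A|B)P(B) + P(A|B')P(B') = 6/11*5/16 + 3/5*11/16 = 513/880
P(B|A) = P(A|B)P(B)/P(A) = (15/88)/(513/880) = 50/171

50/171


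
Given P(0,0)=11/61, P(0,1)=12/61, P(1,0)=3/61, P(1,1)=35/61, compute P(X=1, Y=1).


Read from table: P(X=1, Y=1) = 35/61

35/61


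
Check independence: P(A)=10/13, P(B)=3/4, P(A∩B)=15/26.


P(A)*P(B) = 10/13*3/4 = 15/26
P(A∩B) = 15/26, which equals P(A)P(B), so independent

Yes, A and B are independent


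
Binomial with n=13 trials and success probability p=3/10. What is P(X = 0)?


P(X=0) = C(13,0) * p^0 * (1-p)^13
= 1 * 1 * 96889010407/10000000000000
= 96889010407/10000000000000

96889010407/10000000000000


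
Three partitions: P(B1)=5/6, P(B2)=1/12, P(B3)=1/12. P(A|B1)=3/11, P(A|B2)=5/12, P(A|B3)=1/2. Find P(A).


P(A) = P(A|B1)P(B1) + P(A|B2)P(B2) + P(A|B3)P(B3)
= 3/11*5/6 + 5/12*1/12 + 1/2*1/12
= 5/22 + 5/144 + 1/24 = 481/1584

481/1584


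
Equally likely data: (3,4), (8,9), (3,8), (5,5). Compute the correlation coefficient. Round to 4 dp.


Cov(X,Y) = 2.3750, Var(X) = 4.1875, Var(Y) = 4.2500
rho = Cov/(sqrt(VarX)*sqrt(VarY)) = 0.5630

0.5630


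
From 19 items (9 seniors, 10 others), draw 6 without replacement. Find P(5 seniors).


P(X=5) = C(9,5)*C(10,1) / C(19,6)
= 126*10 / 27132
= 1260/27132 = 15/323

15/323


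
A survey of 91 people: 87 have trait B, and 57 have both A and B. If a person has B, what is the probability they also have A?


P(A|B) = P(A∩B)/P(B) = (57/91)/(87/91) = 57/87 = 19/29

19/29


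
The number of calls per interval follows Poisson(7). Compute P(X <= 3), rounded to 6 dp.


P(X<=3) = e^(-7)*7^0/0! + e^(-7)*7^1/1! + e^(-7)*7^2/2! + e^(-7)*7^3/3!
≈ 0.0009118820 + 0.0063831738 + 0.0223411082 + 0.0521292524
= 0.0817654164
≈ 0.081765

0.081765


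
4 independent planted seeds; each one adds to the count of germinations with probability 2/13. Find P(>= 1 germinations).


P(at least one) = 1 - P(none)
P(none) = (1 - 2/13)^4 = (11/13)^4 = 14641/28561
P(at least one) = 1 - 14641/28561 = 13920/28561

13920/28561


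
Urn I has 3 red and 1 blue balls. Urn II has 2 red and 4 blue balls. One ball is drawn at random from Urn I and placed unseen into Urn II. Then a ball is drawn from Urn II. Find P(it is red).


P(transfer red) = 3/4; P(transfer blue) = 1/4
If red transferred: Urn II has 3 red of 7, so P(red|red moved) = 3/7
If blue transferred: Urn II has 2 red of 7, so P(red|blue moved) = 2/7
By total probability: P(red) = 3/4*3/7 + 1/4*2/7 = 11/28

11/28


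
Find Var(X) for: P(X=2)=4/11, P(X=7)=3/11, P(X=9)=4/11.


E[X] = 65/11, E[X^2] = 487/11
Var(X) = E[X^2] - (E[X])^2 = 487/11 - (65/11)^2 = 1132/121

1132/121


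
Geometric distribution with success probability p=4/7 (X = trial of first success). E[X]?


For geometric (trials until first success), E[X] = 1/p = 1/(4/7) = 7/4

7/4


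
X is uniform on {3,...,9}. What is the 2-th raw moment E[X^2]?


E[X^2] = (1/7) * sum(x^2 for x=3..9)
= 280/7 = 40

40


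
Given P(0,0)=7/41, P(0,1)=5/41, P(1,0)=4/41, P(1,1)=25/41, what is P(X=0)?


P(X=0) = P(0,0)+P(0,1) = 7/41 + 5/41 = 12/41

12/41


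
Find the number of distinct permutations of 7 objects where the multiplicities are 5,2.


7! = 5040
Denominator: 5!=120 * 2!=2
Coefficient = 5040 / 240 = 21

21


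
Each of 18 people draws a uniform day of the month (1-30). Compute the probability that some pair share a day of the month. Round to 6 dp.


P(all different) = prod((30-i)/30 for i=0..17) = 0.001429
P(at least one match) = 1 - 0.001429 = 0.998571

0.998571


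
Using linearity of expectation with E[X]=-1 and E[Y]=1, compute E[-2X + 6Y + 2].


E[-2X + 6Y + 2] = -2*E[X] + 6*E[Y] + 2
= (-2)*(-1) + (6)*(1) + (2)
= 2 + 6 + 2 = 10

10


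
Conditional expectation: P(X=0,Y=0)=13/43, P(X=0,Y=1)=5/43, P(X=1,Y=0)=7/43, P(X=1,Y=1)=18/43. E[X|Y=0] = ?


P(Y=0) = 20/43
E[X|Y=0] = (0*13 + 1*7)/20 = 7/20

7/20


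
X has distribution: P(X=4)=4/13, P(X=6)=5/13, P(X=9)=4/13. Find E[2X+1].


E[2X+1] = sum(g(x)*P(x))
= 9*4/13 + 13*5/13 + 19*4/13
= 177/13

177/13


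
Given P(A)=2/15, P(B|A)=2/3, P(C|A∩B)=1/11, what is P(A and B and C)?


P(A∩B∩C) = P(A) * P(B|A) * P(C|A∩B)
= 2/15 * 2/3 * 1/11
= 4/45 * 1/11 = 4/495

4/495


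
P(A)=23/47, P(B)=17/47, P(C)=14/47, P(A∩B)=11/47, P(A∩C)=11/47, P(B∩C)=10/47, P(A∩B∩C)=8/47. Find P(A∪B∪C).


P(A∪B∪C) = P(A)+P(B)+P(C) - P(AB)-P(AC)-P(BC) + P(ABC)
= 23/47+17/47+14/47 - 11/47-11/47-10/47 + 8/47
= 30/47

30/47


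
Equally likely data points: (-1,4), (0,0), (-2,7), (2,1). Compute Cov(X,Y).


E[X]=-1/4, E[Y]=3, E[XY]=-4
Cov(X,Y) = E[XY] - E[X]E[Y] = -4 + 1/4*3 = -13/4

-13/4


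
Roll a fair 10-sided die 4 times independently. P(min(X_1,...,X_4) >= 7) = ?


P(min >= 7) = P(all X_i >= 7) = (P(X_1 >= 7))^4
= (4/10)^4 = (2/5)^4 = 16/625

16/625


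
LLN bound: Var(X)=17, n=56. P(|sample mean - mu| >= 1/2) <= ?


Var(Xbar) = Var(X)/n = 17/56
Chebyshev: P(|Xbar-mu| >= 1/2) <= Var(Xbar)/(1/2)^2 = (17/56)/(1/4) = 17/14
Bound exceeds 1, so trivial bound: 1

1


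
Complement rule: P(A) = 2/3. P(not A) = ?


P(A') = 1 - P(A) = 1 - 2/3 = 1/3

1/3


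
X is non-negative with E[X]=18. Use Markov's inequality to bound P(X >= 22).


Markov: P(X >= a) <= E[X]/a
P(X >= 22) <= 18/22 = 9/11

9/11


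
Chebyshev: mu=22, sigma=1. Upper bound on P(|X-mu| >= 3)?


k = 3/1 = 3
Chebyshev: P(|X-mu| >= k*sigma) <= 1/k^2 = 1/3^2 = 1/9

1/9


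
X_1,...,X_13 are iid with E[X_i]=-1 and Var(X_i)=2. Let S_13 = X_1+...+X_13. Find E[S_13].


E[S_n] = n*E[X_1] = 13*-1 = -13

-13


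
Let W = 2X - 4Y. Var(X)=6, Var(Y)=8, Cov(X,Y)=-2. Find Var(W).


Var(2X - 4Y) = 2^2*Var(X) + (-4)^2*Var(Y) + 2*2*(-4)*Cov(X,Y)
= 4*6 + 16*8 - 16*(-2)
= 24 + 128 + 32 = 184

184


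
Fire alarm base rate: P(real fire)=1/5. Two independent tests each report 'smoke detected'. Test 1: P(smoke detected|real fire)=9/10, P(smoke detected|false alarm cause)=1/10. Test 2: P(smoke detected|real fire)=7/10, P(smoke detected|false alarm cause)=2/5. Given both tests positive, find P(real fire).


After test 1: P(+) = 9/10*1/5 + 1/10*4/5 = 13/50
P(B|+) = (9/50)/(13/50) = 9/13
After test 2 (use post1 as new prior): P(+) = 7/10*9/13 + 2/5*4/13 = 79/130
P(B|+,+) = (63/130)/(79/130) = 63/79

63/79


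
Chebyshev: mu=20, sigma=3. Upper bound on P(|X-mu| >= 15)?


k = 15/3 = 5
Chebyshev: P(|X-mu| >= k*sigma) <= 1/k^2 = 1/5^2 = 1/25

1/25


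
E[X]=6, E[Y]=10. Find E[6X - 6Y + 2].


E[6X - 6Y + 2] = 6*E[X] - 6*E[Y] + 2
= (6)*(6) + (-6)*(10) + (2)
= 36 - 60 + 2 = -22

-22


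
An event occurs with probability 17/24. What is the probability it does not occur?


P(A') = 1 - P(A) = 1 - 17/24 = 7/24

7/24


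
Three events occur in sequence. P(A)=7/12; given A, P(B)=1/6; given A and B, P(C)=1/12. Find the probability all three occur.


P(A∩B∩C) = P(A) * P(B|A) * P(C|A∩B)
= 7/12 * 1/6 * 1/12
= 7/72 * 1/12 = 7/864

7/864


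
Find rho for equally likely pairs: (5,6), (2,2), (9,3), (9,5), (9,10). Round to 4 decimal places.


Cov(X,Y) = 3.8400, Var(X) = 8.1600, Var(Y) = 7.7600
rho = Cov/(sqrt(VarX)*sqrt(VarY)) = 0.4826

0.4826


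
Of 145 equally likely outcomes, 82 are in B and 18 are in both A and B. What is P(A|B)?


P(A|B) = P(A∩B)/P(B) = (18/145)/(82/145) = 18/82 = 9/41

9/41


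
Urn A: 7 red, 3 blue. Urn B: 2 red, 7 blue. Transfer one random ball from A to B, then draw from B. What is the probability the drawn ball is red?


P(transfer red) = 7/10; P(transfer blue) = 3/10
If red transferred: Urn II has 3 red of 10, so P(red|red moved) = 3/10
If blue transferred: Urn II has 2 red of 10, so P(red|blue moved) = 1/5
By total probability: P(red) = 7/10*3/10 + 3/10*1/5 = 27/100

27/100


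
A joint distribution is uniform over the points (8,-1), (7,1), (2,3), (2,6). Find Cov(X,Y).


E[X]=19/4, E[Y]=9/4, E[XY]=17/4
Cov(X,Y) = E[XY] - E[X]E[Y] = 17/4 - 19/4*9/4 = -103/16

-103/16


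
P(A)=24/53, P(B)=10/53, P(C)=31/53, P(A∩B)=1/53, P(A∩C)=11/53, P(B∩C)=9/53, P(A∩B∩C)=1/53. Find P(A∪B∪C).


P(A∪B∪C) = P(A)+P(B)+P(C) - P(AB)-P(AC)-P(BC) + P(ABC)
= 24/53+10/53+31/53 - 1/53-11/53-9/53 + 1/53
= 45/53

45/53


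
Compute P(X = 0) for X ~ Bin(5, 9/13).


P(X=0) = C(5,0) * p^0 * (1-p)^5
= 1 * 1 * 1024/371293
= 1024/371293

1024/371293


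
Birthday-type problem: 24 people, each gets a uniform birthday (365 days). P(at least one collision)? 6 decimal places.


P(all different) = prod((365-i)/365 for i=0..23) = 0.461656
P(at least one match) = 1 - 0.461656 = 0.538344

0.538344


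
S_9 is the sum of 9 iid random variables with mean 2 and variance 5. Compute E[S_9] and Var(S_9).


E[S_n] = n*mu = 9*2 = 18
Var(S_n) = n*sigma^2 = 9*5 = 45

E[S_9]=18, Var(S_9)=45


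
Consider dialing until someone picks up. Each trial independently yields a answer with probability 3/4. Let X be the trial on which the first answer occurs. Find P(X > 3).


P(X > 3) = P(first 3 trials all fail) = (1-p)^3 = (1/4)^3 = 1/64

1/64


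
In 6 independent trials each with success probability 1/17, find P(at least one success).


P(at least one) = 1 - P(none)
P(none) = (1 - 1/17)^6 = (16/17)^6 = 16777216/24137569
P(at least one) = 1 - 16777216/24137569 = 7360353/24137569

7360353/24137569


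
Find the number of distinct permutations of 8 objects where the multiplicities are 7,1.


8! = 40320
Denominator: 7!=5040 * 1!=1
Coefficient = 40320 / 5040 = 8

8


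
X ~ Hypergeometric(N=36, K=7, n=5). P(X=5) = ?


P(X=5) = C(7,5)*C(29,0) / C(36,5)
= 21*1 / 376992
= 21/376992 = 1/17952

1/17952


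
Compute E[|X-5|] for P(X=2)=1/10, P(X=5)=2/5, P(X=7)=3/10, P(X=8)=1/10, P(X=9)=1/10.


E[|X-5|] = sum(g(x)*P(x))
= 3*1/10 + 0*2/5 + 2*3/10 + 3*1/10 + 4*1/10
= 8/5

8/5


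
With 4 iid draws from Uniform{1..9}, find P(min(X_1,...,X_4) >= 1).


P(min >= 1) = P(all X_i >= 1) = (P(X_1 >= 1))^4
= (9/9)^4 = 1^4 = 1

1


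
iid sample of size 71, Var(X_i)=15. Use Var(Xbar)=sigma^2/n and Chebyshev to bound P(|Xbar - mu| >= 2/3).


Var(Xbar) = Var(X)/n = 15/71
Chebyshev: P(|Xbar-mu| >= 2/3) <= Var(Xbar)/(2/3)^2 = (15/71)/(4/9) = 135/284

135/284


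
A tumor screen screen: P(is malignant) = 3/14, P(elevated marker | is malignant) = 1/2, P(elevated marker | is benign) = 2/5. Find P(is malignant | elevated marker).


P(A) = P(A|B)P(B) + P(A|B')P(B') = 1/2*3/14 + 2/5*11/14 = 59/140
P(B|A) = P(A|B)P(B)/P(A) = (3/28)/(59/140) = 15/59

15/59


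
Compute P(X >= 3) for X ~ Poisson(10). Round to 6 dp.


P(X>=3) = 1 - P(X<=2) = 1 - (e^(-10)*10^0/0! + e^(-10)*10^1/1! + e^(-10)*10^2/2!)
≈ 1 - (0.0000453999 + 0.0004539993 + 0.0022699965)
= 1 - 0.0027693957 = 0.9972306043
≈ 0.997231

0.997231


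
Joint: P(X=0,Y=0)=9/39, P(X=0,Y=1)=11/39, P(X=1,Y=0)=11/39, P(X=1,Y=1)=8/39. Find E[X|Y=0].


P(Y=0) = 20/39
E[X|Y=0] = (0*9 + 1*11)/20 = 11/20

11/20


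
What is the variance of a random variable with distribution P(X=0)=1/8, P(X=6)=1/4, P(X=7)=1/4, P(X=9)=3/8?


E[X] = 53/8, E[X^2] = 413/8
Var(X) = E[X^2] - (E[X])^2 = 413/8 - (53/8)^2 = 495/64

495/64


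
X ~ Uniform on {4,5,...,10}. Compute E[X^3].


E[X^3] = (1/7) * sum(x^3 for x=4..10)
= 2989/7 = 427

427


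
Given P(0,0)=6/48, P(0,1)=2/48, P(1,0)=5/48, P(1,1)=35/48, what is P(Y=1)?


P(Y=1) = P(0,1)+P(1,1) = 2/48 + 35/48 = 37/48

37/48


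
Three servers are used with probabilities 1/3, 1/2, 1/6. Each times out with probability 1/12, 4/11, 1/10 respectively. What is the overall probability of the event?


P(A) = P(A|B1)P(B1) + P(A|B2)P(B2) + P(A|B3)P(B3)
= 1/12*1/3 + 4/11*1/2 + 1/10*1/6
= 1/36 + 2/11 + 1/60 = 112/495

112/495


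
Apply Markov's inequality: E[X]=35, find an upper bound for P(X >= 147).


Markov: P(X >= a) <= E[X]/a
P(X >= 147) <= 35/147 = 5/21

5/21


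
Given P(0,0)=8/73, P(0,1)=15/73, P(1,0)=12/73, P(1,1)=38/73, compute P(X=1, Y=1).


Read from table: P(X=1, Y=1) = 38/73

38/73


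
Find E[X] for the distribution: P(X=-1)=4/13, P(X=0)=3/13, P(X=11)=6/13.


E[X] = sum(x * P(x))
= -1*4/13 + 0*3/13 + 11*6/13
= 62/13

62/13


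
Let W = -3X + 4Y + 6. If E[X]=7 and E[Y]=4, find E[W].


E[-3X + 4Y + 6] = -3*E[X] + 4*E[Y] + 6
= (-3)*(7) + (4)*(4) + (6)
= -21 + 16 + 6 = 1

1


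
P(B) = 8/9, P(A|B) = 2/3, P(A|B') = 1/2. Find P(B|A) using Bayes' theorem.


P(A) = P(A|B)P(B) + P(A|B')P(B') = 2/3*8/9 + 1/2*1/9 = 35/54
P(B|A) = P(A|B)P(B)/P(A) = (16/27)/(35/54) = 32/35

32/35


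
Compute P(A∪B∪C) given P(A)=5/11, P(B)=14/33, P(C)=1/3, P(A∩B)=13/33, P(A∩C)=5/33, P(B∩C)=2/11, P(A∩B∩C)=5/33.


P(A∪B∪C) = P(A)+P(B)+P(C) - P(AB)-P(AC)-P(BC) + P(ABC)
= 5/11+14/33+1/3 - 13/33-5/33-2/11 + 5/33
= 7/11

7/11


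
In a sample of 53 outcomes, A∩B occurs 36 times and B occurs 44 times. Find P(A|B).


P(A|B) = P(A∩B)/P(B) = (36/53)/(44/53) = 36/44 = 9/11

9/11


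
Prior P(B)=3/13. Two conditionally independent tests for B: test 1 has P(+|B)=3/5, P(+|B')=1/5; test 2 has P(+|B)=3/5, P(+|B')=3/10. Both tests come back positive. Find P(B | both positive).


After test 1: P(+) = 3/5*3/13 + 1/5*10/13 = 19/65
P(B|+) = (9/65)/(19/65) = 9/19
After test 2 (use post1 as new prior): P(+) = 3/5*9/19 + 3/10*10/19 = 42/95
P(B|+,+) = (27/95)/(42/95) = 9/14

9/14


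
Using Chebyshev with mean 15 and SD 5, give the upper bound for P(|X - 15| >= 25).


k = 25/5 = 5
Chebyshev: P(|X-mu| >= k*sigma) <= 1/k^2 = 1/5^2 = 1/25

1/25


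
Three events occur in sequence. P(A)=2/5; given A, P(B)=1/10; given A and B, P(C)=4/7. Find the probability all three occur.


P(A∩B∩C) = P(A) * P(B|A) * P(C|A∩B)
= 2/5 * 1/10 * 4/7
= 1/25 * 4/7 = 4/175

4/175


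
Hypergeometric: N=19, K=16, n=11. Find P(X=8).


P(X=8) = C(16,8)*C(3,3) / C(19,11)
= 12870*1 / 75582
= 12870/75582 = 55/323

55/323


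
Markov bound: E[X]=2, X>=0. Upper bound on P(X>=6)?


Markov: P(X >= a) <= E[X]/a
P(X >= 6) <= 2/6 = 1/3

1/3


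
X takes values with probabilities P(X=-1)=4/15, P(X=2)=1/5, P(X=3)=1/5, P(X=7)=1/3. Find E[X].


E[X] = sum(x * P(x))
= -1*4/15 + 2*1/5 + 3*1/5 + 7*1/3
= 46/15

46/15


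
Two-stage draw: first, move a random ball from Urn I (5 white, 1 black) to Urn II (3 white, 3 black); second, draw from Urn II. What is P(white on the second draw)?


P(transfer white) = 5/6; P(transfer black) = 1/6
If white transferred: Urn II has 4 white of 7, so P(white|white moved) = 4/7
If black transferred: Urn II has 3 white of 7, so P(white|black moved) = 3/7
By total probability: P(white) = 5/6*4/7 + 1/6*3/7 = 23/42

23/42


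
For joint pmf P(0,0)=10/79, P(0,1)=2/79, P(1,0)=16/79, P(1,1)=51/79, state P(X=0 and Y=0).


Read from table: P(X=0, Y=0) = 10/79

10/79


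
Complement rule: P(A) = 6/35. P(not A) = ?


P(A') = 1 - P(A) = 1 - 6/35 = 29/35

29/35


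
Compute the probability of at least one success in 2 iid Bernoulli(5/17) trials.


P(at least one) = 1 - P(none)
P(none) = (1 - 5/17)^2 = (12/17)^2 = 144/289
P(at least one) = 1 - 144/289 = 145/289

145/289


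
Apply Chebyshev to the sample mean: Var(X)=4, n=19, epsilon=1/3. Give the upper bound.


Var(Xbar) = Var(X)/n = 4/19
Chebyshev: P(|Xbar-mu| >= 1/3) <= Var(Xbar)/(1/3)^2 = (4/19)/(1/9) = 36/19
Bound exceeds 1, so trivial bound: 1

1


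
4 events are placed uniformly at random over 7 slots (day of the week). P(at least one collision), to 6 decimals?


P(all different) = prod((7-i)/7 for i=0..3) = 0.349854
P(at least one match) = 1 - 0.349854 = 0.650146

0.650146


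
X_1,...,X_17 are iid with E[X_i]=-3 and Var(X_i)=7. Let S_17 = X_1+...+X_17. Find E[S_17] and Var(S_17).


E[S_n] = n*mu = 17*-3 = -51
Var(S_n) = n*sigma^2 = 17*7 = 119

E[S_17]=-51, Var(S_17)=119


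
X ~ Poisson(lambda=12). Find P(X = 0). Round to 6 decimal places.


P(X=0) = e^(-12) * 12^0 / 0!
≈ 0.000006144212353 * 1 / 1
≈ 0.000006

0.000006


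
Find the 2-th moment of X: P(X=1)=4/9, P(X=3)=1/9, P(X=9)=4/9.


E[X^2] = sum(x^2 * P(x))
= 1*4/9 + 9*1/9 + 81*4/9
= 337/9

337/9


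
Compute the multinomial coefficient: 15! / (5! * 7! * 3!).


15! = 1307674368000
Denominator: 5!=120 * 7!=5040 * 3!=6
Coefficient = 1307674368000 / 3628800 = 360360

360360


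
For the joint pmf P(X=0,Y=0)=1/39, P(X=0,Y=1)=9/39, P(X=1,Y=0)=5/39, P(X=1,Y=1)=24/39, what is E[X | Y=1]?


P(Y=1) = 33/39
E[X|Y=1] = (0*9 + 1*24)/33 = 24/33 = 8/11

8/11


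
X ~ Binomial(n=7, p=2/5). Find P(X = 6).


P(X=6) = C(7,6) * p^6 * (1-p)^1
= 7 * 64/15625 * 3/5
= 1344/78125

1344/78125


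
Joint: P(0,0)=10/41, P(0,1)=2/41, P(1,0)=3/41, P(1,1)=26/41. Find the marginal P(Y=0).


P(Y=0) = P(0,0)+P(1,0) = 10/41 + 3/41 = 13/41

13/41


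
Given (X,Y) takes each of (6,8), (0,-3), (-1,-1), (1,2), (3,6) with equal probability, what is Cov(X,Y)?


E[X]=9/5, E[Y]=12/5, E[XY]=69/5
Cov(X,Y) = E[XY] - E[X]E[Y] = 69/5 - 9/5*12/5 = 237/25

237/25


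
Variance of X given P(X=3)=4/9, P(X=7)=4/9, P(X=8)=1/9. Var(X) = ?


E[X] = 16/3, E[X^2] = 296/9
Var(X) = E[X^2] - (E[X])^2 = 296/9 - (16/3)^2 = 40/9

40/9


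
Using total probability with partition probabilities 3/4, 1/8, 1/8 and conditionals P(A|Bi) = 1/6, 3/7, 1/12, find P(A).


P(A) = P(A|B1)P(B1) + P(A|B2)P(B2) + P(A|B3)P(B3)
= 1/6*3/4 + 3/7*1/8 + 1/12*1/8
= 1/8 + 3/56 + 1/96 = 127/672

127/672


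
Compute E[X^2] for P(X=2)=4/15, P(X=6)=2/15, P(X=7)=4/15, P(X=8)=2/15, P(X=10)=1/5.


E[X^2] = sum(g(x)*P(x))
= 4*4/15 + 36*2/15 + 49*4/15 + 64*2/15 + 100*1/5
= 712/15

712/15


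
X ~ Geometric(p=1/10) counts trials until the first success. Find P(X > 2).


P(X > 2) = P(first 2 trials all fail) = (1-p)^2 = (9/10)^2 = 81/100

81/100


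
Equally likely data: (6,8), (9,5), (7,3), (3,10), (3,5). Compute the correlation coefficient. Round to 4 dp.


Cov(X,Y) = -2.9200, Var(X) = 5.4400, Var(Y) = 6.1600
rho = Cov/(sqrt(VarX)*sqrt(VarY)) = -0.5044

-0.5044


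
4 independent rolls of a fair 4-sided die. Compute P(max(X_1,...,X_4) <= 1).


P(max <= 1) = P(all X_i <= 1) = (P(X_1 <= 1))^4
= (1/4)^4 = 1/256

1/256


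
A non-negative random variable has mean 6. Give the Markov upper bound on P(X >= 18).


Markov: P(X >= a) <= E[X]/a
P(X >= 18) <= 6/18 = 1/3

1/3
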